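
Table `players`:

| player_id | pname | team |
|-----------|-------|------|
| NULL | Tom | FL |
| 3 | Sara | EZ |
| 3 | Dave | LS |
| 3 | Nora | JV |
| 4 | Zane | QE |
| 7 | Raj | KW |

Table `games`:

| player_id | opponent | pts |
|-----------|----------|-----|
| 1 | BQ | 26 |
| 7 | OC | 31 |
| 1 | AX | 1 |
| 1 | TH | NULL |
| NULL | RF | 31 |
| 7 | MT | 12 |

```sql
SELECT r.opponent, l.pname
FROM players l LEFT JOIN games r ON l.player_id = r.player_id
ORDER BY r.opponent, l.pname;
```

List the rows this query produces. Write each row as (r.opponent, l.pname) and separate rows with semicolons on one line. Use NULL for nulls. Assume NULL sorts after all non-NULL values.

(MT, Raj); (OC, Raj); (NULL, Dave); (NULL, Nora); (NULL, Sara); (NULL, Tom); (NULL, Zane)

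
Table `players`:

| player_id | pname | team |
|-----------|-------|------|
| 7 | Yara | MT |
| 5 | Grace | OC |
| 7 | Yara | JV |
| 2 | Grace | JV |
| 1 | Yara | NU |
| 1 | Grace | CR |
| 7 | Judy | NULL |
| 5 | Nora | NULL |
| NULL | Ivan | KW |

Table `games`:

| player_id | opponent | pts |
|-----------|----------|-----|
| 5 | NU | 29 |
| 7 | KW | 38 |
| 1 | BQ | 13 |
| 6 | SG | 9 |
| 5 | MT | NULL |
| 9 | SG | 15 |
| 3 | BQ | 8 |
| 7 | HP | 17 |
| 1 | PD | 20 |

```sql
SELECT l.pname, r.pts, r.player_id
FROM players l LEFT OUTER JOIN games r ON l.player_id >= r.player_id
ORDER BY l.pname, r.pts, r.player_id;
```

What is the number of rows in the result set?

LEFT JOIN keeps every row from `players`; unmatched rows get NULL for `games`'s columns.
Matching on l.player_id >= r.player_id. A NULL in a compared column never satisfies the condition.
- l (player_id=7) pairs with 8 row(s) of r.
- l (player_id=5) pairs with 5 row(s) of r.
- l (player_id=7) pairs with 8 row(s) of r.
- l (player_id=2) pairs with 2 row(s) of r.
- l (player_id=1) pairs with 2 row(s) of r.
- l (player_id=1) pairs with 2 row(s) of r.
- l (player_id=7) pairs with 8 row(s) of r.
- l (player_id=5) pairs with 5 row(s) of r.
- l (player_id=NULL) has no partner → padded with NULL.
Total: 40 matched + 1 padded = 41 rows.

41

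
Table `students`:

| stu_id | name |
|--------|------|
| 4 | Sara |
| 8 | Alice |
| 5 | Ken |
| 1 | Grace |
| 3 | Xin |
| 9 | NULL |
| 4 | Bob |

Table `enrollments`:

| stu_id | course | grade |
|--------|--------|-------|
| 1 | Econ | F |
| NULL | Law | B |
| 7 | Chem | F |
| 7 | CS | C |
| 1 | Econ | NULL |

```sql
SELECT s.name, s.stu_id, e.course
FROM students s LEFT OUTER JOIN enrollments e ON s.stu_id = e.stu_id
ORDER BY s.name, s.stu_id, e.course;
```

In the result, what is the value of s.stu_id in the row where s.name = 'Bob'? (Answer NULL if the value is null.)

4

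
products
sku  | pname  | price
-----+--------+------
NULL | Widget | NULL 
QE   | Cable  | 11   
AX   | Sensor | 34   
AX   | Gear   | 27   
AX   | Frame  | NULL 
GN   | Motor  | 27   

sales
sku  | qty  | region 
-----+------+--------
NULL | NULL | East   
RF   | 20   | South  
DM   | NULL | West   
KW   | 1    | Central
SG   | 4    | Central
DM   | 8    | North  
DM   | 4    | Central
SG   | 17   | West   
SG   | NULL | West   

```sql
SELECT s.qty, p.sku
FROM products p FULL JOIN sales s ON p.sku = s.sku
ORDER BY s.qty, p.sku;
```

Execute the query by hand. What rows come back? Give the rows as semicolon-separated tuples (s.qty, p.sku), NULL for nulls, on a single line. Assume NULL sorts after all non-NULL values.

FULL OUTER JOIN keeps every row from both sides; unmatched rows get NULL for the other side's columns.
Matching on p.sku = s.sku. A NULL in a compared column never satisfies the condition.
Matched pairs: 0; unmatched p rows kept: 6; unmatched s rows kept: 9.

(1, NULL); (4, NULL); (4, NULL); (8, NULL); (17, NULL); (20, NULL); (NULL, AX); (NULL, AX); (NULL, AX); (NULL, GN); (NULL, QE); (NULL, NULL); (NULL, NULL); (NULL, NULL); (NULL, NULL)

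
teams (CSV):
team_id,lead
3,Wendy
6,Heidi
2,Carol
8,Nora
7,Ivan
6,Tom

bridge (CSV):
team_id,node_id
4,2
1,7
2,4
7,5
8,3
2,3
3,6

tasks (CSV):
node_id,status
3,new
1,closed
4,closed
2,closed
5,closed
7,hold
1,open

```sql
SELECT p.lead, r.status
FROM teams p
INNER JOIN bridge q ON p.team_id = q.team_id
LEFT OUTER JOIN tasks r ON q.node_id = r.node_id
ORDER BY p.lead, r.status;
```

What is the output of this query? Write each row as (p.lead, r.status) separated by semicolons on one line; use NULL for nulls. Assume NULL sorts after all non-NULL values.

Evaluate left to right. First `teams p INNER JOIN bridge q` on team_id: 5 row(s).
Then LEFT JOIN `tasks r` on node_id: each of those 5 rows is kept; rows whose q.node_id has no match in r get NULL for r's columns.

(Carol, closed); (Carol, new); (Ivan, closed); (Nora, new); (Wendy, NULL)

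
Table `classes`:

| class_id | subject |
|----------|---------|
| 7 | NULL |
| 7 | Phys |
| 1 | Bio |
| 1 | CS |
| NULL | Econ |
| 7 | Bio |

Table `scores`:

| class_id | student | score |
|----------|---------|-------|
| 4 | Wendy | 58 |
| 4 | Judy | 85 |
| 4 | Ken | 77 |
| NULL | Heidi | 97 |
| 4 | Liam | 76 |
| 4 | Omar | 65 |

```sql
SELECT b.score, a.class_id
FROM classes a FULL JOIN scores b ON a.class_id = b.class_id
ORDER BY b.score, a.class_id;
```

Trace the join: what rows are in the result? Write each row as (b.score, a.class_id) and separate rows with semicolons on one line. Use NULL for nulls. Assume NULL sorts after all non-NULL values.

(58, NULL); (65, NULL); (76, NULL); (77, NULL); (85, NULL); (97, NULL); (NULL, 1); (NULL, 1); (NULL, 7); (NULL, 7); (NULL, 7); (NULL, NULL)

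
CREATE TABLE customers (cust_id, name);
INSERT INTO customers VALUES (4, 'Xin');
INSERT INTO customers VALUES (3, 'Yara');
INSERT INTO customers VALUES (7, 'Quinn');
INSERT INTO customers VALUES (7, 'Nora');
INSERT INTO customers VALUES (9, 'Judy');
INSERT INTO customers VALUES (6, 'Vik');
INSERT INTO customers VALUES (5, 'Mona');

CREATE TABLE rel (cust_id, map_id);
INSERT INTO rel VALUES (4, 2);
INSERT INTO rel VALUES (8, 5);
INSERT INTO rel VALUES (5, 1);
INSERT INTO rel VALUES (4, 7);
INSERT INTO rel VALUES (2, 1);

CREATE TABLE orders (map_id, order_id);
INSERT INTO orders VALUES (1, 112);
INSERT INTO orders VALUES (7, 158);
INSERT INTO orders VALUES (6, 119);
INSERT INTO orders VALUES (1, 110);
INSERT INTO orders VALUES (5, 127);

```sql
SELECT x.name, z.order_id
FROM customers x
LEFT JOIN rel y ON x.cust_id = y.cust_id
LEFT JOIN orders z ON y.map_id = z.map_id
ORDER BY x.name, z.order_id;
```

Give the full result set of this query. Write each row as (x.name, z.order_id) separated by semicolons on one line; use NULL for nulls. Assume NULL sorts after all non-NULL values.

(Judy, NULL); (Mona, 110); (Mona, 112); (Nora, NULL); (Quinn, NULL); (Vik, NULL); (Xin, 158); (Xin, NULL); (Yara, NULL)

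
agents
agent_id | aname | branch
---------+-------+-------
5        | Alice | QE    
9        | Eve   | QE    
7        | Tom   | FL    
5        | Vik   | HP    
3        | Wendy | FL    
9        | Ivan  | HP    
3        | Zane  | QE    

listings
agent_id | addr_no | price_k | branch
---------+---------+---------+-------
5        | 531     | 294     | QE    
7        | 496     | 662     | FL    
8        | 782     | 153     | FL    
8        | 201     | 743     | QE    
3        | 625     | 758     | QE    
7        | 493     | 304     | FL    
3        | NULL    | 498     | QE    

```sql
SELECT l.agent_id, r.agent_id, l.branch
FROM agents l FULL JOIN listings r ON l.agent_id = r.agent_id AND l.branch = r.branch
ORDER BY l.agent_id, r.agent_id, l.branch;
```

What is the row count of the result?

FULL OUTER JOIN keeps every row from both sides; unmatched rows get NULL for the other side's columns.
Matching on l.agent_id = r.agent_id AND l.branch = r.branch.
- agent_id=5, branch=QE: 1 matching r row(s), so 1 row(s) emitted.
- agent_id=9, branch=QE: no r row matches, row kept with r columns NULL.
- agent_id=7, branch=FL: 2 matching r row(s), so 2 row(s) emitted.
- agent_id=5, branch=HP: no r row matches, row kept with r columns NULL.
- agent_id=3, branch=FL: no r row matches, row kept with r columns NULL.
- agent_id=9, branch=HP: no r row matches, row kept with r columns NULL.
- agent_id=3, branch=QE: 2 matching r row(s), so 2 row(s) emitted.
- plus 2 unmatched r row(s), each kept with NULL l columns.
Total: 5 matched + 6 padded = 11 rows.

11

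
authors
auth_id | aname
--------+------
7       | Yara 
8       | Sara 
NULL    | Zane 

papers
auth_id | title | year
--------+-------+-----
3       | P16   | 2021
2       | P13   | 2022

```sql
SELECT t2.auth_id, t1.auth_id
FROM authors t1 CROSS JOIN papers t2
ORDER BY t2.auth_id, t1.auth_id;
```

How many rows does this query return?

6

CROSS JOIN pairs every row of `authors` with every row of `papers`: 3 × 2 = 6 rows.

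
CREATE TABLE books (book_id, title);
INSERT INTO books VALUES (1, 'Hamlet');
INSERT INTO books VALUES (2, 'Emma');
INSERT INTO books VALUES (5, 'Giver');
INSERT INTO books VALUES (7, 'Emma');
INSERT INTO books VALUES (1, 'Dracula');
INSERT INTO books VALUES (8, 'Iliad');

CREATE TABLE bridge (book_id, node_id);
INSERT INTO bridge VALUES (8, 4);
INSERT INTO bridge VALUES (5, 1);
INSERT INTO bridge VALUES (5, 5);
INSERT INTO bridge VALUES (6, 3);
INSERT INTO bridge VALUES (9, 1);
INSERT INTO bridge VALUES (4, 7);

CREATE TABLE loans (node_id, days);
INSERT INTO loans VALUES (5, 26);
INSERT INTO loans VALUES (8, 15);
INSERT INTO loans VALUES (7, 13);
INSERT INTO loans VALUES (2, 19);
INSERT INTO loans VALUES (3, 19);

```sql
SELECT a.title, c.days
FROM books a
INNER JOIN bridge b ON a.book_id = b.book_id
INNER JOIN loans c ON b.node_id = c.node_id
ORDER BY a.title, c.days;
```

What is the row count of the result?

1

Joins associate left-to-right: books INNER JOIN bridge on book_id gives 3 intermediate row(s).
Then INNER JOIN `loans c` on node_id: keep only rows whose b.node_id appears in c.
Result: 1 row(s).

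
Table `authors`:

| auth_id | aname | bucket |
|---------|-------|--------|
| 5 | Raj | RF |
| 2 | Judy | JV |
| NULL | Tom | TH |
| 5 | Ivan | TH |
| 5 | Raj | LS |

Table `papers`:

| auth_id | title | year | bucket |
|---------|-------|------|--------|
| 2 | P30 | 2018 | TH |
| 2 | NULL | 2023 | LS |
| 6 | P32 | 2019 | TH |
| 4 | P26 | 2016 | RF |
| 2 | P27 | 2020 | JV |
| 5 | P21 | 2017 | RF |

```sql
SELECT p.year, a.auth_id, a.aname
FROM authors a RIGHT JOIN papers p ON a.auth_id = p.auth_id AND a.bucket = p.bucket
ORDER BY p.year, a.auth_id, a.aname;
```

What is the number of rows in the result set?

6

RIGHT JOIN keeps every row from `papers`; unmatched rows get NULL for `authors`'s columns.
Matching on a.auth_id = p.auth_id AND a.bucket = p.bucket. A NULL in a compared column never satisfies the condition.
- a row (auth_id=5, bucket=RF): matches 1 p row(s) → 1 output row(s).
- a row (auth_id=2, bucket=JV): matches 1 p row(s) → 1 output row(s).
- a row (auth_id=NULL, bucket=TH): no match.
- a row (auth_id=5, bucket=TH): no match.
- a row (auth_id=5, bucket=LS): no match.
- 4 p row(s) had no a match → kept, a columns NULL.
Total: 2 matched + 4 padded = 6 rows.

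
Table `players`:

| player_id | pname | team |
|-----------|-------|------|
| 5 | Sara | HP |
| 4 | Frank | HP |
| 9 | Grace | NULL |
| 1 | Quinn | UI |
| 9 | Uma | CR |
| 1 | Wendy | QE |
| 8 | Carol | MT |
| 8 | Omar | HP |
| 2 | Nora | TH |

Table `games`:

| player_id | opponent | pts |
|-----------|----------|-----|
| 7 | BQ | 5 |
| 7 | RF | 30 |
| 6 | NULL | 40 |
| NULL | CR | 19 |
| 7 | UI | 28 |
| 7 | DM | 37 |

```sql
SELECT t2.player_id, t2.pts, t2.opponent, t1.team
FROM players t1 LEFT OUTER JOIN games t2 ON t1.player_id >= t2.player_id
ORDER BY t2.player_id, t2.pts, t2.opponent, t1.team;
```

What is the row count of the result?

LEFT JOIN keeps every row from `players`; unmatched rows get NULL for `games`'s columns.
Matching on t1.player_id >= t2.player_id. A NULL in a compared column never satisfies the condition.
- player_id=5: no t2 row matches, row kept with t2 columns NULL.
- player_id=4: no t2 row matches, row kept with t2 columns NULL.
- player_id=9: 5 matching t2 row(s), so 5 row(s) emitted.
- player_id=1: no t2 row matches, row kept with t2 columns NULL.
- player_id=9: 5 matching t2 row(s), so 5 row(s) emitted.
- player_id=1: no t2 row matches, row kept with t2 columns NULL.
- player_id=8: 5 matching t2 row(s), so 5 row(s) emitted.
- player_id=8: 5 matching t2 row(s), so 5 row(s) emitted.
- player_id=2: no t2 row matches, row kept with t2 columns NULL.
Total: 20 matched + 5 padded = 25 rows.

25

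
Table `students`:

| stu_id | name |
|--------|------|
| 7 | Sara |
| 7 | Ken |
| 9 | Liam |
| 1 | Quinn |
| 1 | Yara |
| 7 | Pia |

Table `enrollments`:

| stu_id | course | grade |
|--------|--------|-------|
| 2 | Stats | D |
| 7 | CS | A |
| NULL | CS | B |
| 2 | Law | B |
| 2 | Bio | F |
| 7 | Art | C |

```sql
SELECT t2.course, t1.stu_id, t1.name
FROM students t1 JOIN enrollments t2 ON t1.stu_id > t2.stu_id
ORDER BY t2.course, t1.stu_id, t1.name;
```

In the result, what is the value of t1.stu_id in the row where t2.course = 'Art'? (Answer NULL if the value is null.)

9

INNER JOIN keeps only pairs where the ON condition holds.
Matching on t1.stu_id > t2.stu_id. A NULL in a compared column never satisfies the condition.
- t1 (stu_id=7) pairs with 3 row(s) of t2.
- t1 (stu_id=7) pairs with 3 row(s) of t2.
- t1 (stu_id=9) pairs with 5 row(s) of t2.
- t1 (stu_id=1) has no partner → excluded.
- t1 (stu_id=1) has no partner → excluded.
- t1 (stu_id=7) pairs with 3 row(s) of t2.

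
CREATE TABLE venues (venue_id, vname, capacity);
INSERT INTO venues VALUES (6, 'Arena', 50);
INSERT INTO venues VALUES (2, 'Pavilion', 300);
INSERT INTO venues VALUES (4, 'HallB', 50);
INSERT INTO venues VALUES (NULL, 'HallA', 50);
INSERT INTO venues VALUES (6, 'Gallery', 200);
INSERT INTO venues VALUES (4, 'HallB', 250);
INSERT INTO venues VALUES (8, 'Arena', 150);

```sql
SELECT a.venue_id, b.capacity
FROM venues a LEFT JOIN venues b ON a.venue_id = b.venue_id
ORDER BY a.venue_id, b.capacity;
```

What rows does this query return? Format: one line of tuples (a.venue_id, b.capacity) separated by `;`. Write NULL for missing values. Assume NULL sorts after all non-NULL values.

LEFT JOIN keeps every row from `venues a`; unmatched rows get NULL for `venues b`'s columns.
Matching on a.venue_id = b.venue_id. A NULL in a compared column never satisfies the condition.
- a[0] venue_id=6 → 2 match(es) in b → 2 row(s).
- a[1] venue_id=2 → 1 match(es) in b → 1 row(s).
- a[2] venue_id=4 → 2 match(es) in b → 2 row(s).
- a[3] venue_id=NULL → no match; kept with NULLs on the b side.
- a[4] venue_id=6 → 2 match(es) in b → 2 row(s).
- a[5] venue_id=4 → 2 match(es) in b → 2 row(s).
- a[6] venue_id=8 → 1 match(es) in b → 1 row(s).

(2, 300); (4, 50); (4, 50); (4, 250); (4, 250); (6, 50); (6, 50); (6, 200); (6, 200); (8, 150); (NULL, NULL)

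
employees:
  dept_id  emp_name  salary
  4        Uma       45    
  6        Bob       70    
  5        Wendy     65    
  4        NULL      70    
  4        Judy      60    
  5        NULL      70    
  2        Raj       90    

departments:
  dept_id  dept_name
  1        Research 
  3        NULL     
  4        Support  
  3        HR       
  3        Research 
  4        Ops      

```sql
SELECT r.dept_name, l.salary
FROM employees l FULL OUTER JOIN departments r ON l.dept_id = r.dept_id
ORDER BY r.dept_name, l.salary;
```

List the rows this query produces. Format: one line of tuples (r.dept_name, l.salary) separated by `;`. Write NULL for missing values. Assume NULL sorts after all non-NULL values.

(HR, NULL); (Ops, 45); (Ops, 60); (Ops, 70); (Research, NULL); (Research, NULL); (Support, 45); (Support, 60); (Support, 70); (NULL, 65); (NULL, 70); (NULL, 70); (NULL, 90); (NULL, NULL)

FULL OUTER JOIN keeps every row from both sides; unmatched rows get NULL for the other side's columns.
Matching on l.dept_id = r.dept_id.
- l row (dept_id=4): matches 2 r row(s) → 2 output row(s).
- l row (dept_id=6): no match → kept, r columns NULL.
- l row (dept_id=5): no match → kept, r columns NULL.
- l row (dept_id=4): matches 2 r row(s) → 2 output row(s).
- l row (dept_id=4): matches 2 r row(s) → 2 output row(s).
- l row (dept_id=5): no match → kept, r columns NULL.
- l row (dept_id=2): no match → kept, r columns NULL.
- 4 row(s) from r found no l partner → padded with NULL.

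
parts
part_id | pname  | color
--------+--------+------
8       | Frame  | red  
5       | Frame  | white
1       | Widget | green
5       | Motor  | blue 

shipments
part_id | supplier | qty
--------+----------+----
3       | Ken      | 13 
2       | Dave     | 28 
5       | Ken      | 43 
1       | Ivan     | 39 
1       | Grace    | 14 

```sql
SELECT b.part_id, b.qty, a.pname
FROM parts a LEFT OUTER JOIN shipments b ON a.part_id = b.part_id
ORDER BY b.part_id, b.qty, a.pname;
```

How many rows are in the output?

5

LEFT JOIN keeps every row from `parts`; unmatched rows get NULL for `shipments`'s columns.
Matching on a.part_id = b.part_id.
- a[0] part_id=8 → no match; kept with NULLs on the b side.
- a[1] part_id=5 → 1 match(es) in b → 1 row(s).
- a[2] part_id=1 → 2 match(es) in b → 2 row(s).
- a[3] part_id=5 → 1 match(es) in b → 1 row(s).
Total: 4 matched + 1 padded = 5 rows.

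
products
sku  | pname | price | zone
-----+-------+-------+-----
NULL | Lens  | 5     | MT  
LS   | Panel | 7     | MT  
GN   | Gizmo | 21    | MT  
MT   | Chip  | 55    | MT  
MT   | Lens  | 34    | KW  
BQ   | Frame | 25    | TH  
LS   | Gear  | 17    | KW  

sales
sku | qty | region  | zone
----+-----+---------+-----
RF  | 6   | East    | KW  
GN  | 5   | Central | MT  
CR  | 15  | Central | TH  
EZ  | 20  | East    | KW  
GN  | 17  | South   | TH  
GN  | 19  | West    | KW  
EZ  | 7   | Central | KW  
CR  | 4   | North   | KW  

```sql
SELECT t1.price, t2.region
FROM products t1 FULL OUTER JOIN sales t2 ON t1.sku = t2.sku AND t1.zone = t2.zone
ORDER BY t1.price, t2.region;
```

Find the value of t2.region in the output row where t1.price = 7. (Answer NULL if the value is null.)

FULL OUTER JOIN keeps every row from both sides; unmatched rows get NULL for the other side's columns.
Matching on t1.sku = t2.sku AND t1.zone = t2.zone. A NULL in a compared column never satisfies the condition.
- t1 row (sku=NULL, zone=MT): no match → kept, t2 columns NULL.
- t1 row (sku=LS, zone=MT): no match → kept, t2 columns NULL.
- t1 row (sku=GN, zone=MT): matches 1 t2 row(s) → 1 output row(s).
- t1 row (sku=MT, zone=MT): no match → kept, t2 columns NULL.
- t1 row (sku=MT, zone=KW): no match → kept, t2 columns NULL.
- t1 row (sku=BQ, zone=TH): no match → kept, t2 columns NULL.
- t1 row (sku=LS, zone=KW): no match → kept, t2 columns NULL.
- 7 row(s) from t2 found no t1 partner → padded with NULL.

NULL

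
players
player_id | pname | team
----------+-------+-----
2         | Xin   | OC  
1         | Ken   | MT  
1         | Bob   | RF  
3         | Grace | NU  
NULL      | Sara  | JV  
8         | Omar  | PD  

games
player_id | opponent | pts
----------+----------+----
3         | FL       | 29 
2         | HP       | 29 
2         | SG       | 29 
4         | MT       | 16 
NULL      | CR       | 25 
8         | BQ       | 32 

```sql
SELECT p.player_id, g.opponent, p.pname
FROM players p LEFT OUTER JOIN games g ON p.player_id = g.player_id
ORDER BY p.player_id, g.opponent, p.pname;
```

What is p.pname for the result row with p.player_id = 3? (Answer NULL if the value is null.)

Grace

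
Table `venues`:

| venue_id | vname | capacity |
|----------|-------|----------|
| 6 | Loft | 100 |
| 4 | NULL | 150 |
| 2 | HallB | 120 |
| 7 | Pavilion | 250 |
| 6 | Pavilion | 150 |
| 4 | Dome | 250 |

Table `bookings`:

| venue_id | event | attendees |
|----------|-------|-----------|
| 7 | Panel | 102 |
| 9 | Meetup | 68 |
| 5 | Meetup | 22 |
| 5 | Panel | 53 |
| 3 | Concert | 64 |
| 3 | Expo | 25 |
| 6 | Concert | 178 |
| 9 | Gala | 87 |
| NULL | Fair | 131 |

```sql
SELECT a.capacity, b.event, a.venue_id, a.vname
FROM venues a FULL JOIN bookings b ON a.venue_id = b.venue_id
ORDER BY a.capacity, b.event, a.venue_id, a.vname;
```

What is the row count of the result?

13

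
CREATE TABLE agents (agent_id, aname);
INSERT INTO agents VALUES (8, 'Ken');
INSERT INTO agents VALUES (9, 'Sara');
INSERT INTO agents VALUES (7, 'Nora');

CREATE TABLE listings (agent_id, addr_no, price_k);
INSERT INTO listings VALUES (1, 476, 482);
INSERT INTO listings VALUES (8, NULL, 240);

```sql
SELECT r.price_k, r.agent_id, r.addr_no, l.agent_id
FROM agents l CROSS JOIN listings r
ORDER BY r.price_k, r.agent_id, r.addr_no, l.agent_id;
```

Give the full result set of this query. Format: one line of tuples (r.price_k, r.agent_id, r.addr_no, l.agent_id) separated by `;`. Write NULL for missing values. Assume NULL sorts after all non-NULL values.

(240, 8, NULL, 7); (240, 8, NULL, 8); (240, 8, NULL, 9); (482, 1, 476, 7); (482, 1, 476, 8); (482, 1, 476, 9)

CROSS JOIN pairs every row of `agents` with every row of `listings`: 3 × 2 = 6 rows.
After projecting and ordering:
r.price_k | r.agent_id | r.addr_no | l.agent_id
240 | 8 | NULL | 7
240 | 8 | NULL | 8
240 | 8 | NULL | 9
482 | 1 | 476 | 7
482 | 1 | 476 | 8
482 | 1 | 476 | 9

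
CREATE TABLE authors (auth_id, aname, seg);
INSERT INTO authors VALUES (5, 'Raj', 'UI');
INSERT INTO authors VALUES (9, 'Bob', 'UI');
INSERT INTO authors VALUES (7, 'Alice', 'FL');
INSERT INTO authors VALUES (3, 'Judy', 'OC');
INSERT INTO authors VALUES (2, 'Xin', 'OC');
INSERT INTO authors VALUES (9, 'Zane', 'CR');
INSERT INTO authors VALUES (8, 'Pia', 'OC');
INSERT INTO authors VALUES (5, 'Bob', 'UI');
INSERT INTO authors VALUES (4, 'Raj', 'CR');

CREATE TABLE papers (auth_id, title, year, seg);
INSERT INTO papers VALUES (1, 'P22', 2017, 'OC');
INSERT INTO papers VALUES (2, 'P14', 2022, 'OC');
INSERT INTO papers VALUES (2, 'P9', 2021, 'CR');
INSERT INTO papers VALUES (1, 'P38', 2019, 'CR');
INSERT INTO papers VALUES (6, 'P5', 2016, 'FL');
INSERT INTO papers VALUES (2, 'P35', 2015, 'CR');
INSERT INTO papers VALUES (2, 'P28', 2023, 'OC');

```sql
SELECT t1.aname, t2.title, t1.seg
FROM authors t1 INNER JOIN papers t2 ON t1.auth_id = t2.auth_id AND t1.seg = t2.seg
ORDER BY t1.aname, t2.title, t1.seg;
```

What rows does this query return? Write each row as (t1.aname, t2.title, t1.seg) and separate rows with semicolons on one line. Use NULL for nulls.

(Xin, P14, OC); (Xin, P28, OC)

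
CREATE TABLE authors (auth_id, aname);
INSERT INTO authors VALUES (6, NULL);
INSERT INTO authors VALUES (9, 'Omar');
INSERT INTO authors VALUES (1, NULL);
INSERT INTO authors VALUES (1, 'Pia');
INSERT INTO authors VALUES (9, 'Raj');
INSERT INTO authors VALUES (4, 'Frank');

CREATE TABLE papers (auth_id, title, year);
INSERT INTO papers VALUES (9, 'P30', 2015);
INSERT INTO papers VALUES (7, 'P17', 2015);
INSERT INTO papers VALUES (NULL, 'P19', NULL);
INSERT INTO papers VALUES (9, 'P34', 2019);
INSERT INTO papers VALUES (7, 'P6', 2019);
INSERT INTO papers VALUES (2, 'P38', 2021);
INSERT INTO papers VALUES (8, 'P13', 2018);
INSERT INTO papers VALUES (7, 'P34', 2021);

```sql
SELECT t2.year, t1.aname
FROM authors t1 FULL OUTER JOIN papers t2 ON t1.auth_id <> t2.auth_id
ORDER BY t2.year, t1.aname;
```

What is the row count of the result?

FULL OUTER JOIN keeps every row from both sides; unmatched rows get NULL for the other side's columns.
Matching on t1.auth_id <> t2.auth_id. A NULL in a compared column never satisfies the condition.
- t1[0] auth_id=6 → 7 match(es) in t2 → 7 row(s).
- t1[1] auth_id=9 → 5 match(es) in t2 → 5 row(s).
- t1[2] auth_id=1 → 7 match(es) in t2 → 7 row(s).
- t1[3] auth_id=1 → 7 match(es) in t2 → 7 row(s).
- t1[4] auth_id=9 → 5 match(es) in t2 → 5 row(s).
- t1[5] auth_id=4 → 7 match(es) in t2 → 7 row(s).
- 1 row(s) from t2 found no t1 partner → padded with NULL.
Total: 38 matched + 1 padded = 39 rows.

39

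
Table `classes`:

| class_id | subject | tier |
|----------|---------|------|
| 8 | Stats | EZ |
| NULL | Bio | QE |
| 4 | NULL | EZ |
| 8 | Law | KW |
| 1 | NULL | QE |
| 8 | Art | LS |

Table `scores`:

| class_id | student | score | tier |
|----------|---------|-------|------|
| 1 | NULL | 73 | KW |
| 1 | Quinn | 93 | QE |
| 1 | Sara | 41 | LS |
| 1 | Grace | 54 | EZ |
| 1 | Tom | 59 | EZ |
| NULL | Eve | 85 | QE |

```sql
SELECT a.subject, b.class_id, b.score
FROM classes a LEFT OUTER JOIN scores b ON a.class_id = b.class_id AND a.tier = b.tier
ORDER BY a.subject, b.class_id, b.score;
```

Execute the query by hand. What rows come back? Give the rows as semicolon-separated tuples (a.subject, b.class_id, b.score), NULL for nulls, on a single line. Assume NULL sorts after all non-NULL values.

(Art, NULL, NULL); (Bio, NULL, NULL); (Law, NULL, NULL); (Stats, NULL, NULL); (NULL, 1, 93); (NULL, NULL, NULL)

LEFT JOIN keeps every row from `classes`; unmatched rows get NULL for `scores`'s columns.
Matching on a.class_id = b.class_id AND a.tier = b.tier. A NULL in a compared column never satisfies the condition.
- a[0] class_id=8, tier=EZ → no match; kept with NULLs on the b side.
- a[1] class_id=NULL, tier=QE → no match; kept with NULLs on the b side.
- a[2] class_id=4, tier=EZ → no match; kept with NULLs on the b side.
- a[3] class_id=8, tier=KW → no match; kept with NULLs on the b side.
- a[4] class_id=1, tier=QE → 1 match(es) in b → 1 row(s).
- a[5] class_id=8, tier=LS → no match; kept with NULLs on the b side.
After projecting and ordering:
a.subject | b.class_id | b.score
Art | NULL | NULL
Bio | NULL | NULL
Law | NULL | NULL
Stats | NULL | NULL
NULL | 1 | 93
NULL | NULL | NULL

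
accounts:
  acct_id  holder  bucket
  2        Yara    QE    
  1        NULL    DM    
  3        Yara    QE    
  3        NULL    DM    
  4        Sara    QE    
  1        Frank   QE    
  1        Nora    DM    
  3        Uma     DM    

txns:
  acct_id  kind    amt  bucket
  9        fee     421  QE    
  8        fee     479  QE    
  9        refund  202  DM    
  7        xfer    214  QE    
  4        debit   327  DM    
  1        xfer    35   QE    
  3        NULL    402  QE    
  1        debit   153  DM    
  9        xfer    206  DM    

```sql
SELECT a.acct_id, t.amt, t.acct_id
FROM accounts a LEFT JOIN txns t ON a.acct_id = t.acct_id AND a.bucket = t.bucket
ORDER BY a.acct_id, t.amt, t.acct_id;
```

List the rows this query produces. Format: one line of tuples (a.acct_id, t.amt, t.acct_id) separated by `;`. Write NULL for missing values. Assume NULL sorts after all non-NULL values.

(1, 35, 1); (1, 153, 1); (1, 153, 1); (2, NULL, NULL); (3, 402, 3); (3, NULL, NULL); (3, NULL, NULL); (4, NULL, NULL)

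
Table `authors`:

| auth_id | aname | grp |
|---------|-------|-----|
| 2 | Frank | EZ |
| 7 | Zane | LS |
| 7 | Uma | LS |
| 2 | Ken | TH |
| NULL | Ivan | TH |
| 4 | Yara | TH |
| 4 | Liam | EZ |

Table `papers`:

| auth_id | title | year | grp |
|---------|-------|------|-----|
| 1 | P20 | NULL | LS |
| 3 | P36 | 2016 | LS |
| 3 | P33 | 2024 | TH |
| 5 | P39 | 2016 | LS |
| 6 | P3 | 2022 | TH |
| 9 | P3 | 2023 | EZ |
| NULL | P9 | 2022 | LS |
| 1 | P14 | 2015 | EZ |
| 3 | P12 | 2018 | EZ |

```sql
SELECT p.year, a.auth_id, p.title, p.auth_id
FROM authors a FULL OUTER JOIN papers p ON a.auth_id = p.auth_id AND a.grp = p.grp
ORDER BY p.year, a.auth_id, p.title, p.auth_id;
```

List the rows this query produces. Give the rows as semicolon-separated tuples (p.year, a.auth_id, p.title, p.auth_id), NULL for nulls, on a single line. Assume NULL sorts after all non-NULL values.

(2015, NULL, P14, 1); (2016, NULL, P36, 3); (2016, NULL, P39, 5); (2018, NULL, P12, 3); (2022, NULL, P3, 6); (2022, NULL, P9, NULL); (2023, NULL, P3, 9); (2024, NULL, P33, 3); (NULL, 2, NULL, NULL); (NULL, 2, NULL, NULL); (NULL, 4, NULL, NULL); (NULL, 4, NULL, NULL); (NULL, 7, NULL, NULL); (NULL, 7, NULL, NULL); (NULL, NULL, P20, 1); (NULL, NULL, NULL, NULL)

FULL OUTER JOIN keeps every row from both sides; unmatched rows get NULL for the other side's columns.
Matching on a.auth_id = p.auth_id AND a.grp = p.grp. A NULL in a compared column never satisfies the condition.
- auth_id=2, grp=EZ: no p row matches, row kept with p columns NULL.
- auth_id=7, grp=LS: no p row matches, row kept with p columns NULL.
- auth_id=7, grp=LS: no p row matches, row kept with p columns NULL.
- auth_id=2, grp=TH: no p row matches, row kept with p columns NULL.
- auth_id=NULL, grp=TH: no p row matches, row kept with p columns NULL.
- auth_id=4, grp=TH: no p row matches, row kept with p columns NULL.
- auth_id=4, grp=EZ: no p row matches, row kept with p columns NULL.
- plus 9 unmatched p row(s), each kept with NULL a columns.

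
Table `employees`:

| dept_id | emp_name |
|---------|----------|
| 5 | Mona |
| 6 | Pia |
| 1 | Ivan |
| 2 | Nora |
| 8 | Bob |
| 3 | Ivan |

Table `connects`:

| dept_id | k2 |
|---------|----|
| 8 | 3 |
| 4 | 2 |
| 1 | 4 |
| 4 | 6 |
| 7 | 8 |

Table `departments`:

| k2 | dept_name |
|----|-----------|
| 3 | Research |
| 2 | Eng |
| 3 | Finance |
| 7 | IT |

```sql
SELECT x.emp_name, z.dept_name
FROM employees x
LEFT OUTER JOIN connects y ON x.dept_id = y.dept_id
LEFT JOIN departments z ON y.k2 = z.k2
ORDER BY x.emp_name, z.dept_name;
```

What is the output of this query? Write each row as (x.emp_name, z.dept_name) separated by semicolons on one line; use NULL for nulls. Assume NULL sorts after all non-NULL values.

Evaluate left to right. First `employees x LEFT JOIN connects y` on dept_id: 6 row(s).
Then LEFT JOIN `departments z` on k2: each of those 6 rows is kept; rows whose y.k2 has no match in z get NULL for z's columns.

(Bob, Finance); (Bob, Research); (Ivan, NULL); (Ivan, NULL); (Mona, NULL); (Nora, NULL); (Pia, NULL)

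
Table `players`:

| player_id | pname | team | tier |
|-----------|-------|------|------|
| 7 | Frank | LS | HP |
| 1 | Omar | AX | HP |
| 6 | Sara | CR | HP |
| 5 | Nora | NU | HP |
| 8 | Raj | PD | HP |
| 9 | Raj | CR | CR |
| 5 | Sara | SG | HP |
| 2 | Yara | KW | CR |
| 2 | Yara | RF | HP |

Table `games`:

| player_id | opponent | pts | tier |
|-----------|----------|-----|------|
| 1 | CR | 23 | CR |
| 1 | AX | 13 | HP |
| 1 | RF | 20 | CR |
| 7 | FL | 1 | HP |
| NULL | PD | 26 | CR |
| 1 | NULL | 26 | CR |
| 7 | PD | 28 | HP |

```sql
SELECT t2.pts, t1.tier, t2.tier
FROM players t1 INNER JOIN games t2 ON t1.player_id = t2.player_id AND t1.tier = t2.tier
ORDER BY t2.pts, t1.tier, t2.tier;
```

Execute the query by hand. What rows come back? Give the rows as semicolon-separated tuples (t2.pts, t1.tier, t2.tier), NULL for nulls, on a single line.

(1, HP, HP); (13, HP, HP); (28, HP, HP)

INNER JOIN keeps only pairs where the ON condition holds.
Matching on t1.player_id = t2.player_id AND t1.tier = t2.tier. A NULL in a compared column never satisfies the condition.
- t1[0] player_id=7, tier=HP → 2 match(es) in t2 → 2 row(s).
- t1[1] player_id=1, tier=HP → 1 match(es) in t2 → 1 row(s).
- t1[2] player_id=6, tier=HP → no match; dropped.
- t1[3] player_id=5, tier=HP → no match; dropped.
- t1[4] player_id=8, tier=HP → no match; dropped.
- t1[5] player_id=9, tier=CR → no match; dropped.
- t1[6] player_id=5, tier=HP → no match; dropped.
- t1[7] player_id=2, tier=CR → no match; dropped.
- t1[8] player_id=2, tier=HP → no match; dropped.
After projecting and ordering:
t2.pts | t1.tier | t2.tier
1 | HP | HP
13 | HP | HP
28 | HP | HP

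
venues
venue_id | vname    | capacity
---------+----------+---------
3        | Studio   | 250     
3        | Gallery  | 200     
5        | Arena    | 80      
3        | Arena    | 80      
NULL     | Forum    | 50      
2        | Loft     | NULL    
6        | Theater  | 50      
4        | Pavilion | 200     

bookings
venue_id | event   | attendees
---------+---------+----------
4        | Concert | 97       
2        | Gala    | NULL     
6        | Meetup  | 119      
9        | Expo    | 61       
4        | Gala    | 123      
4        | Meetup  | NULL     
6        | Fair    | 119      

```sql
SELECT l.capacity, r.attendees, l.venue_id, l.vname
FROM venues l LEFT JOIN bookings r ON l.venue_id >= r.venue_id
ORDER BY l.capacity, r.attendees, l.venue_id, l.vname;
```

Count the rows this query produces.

19

LEFT JOIN keeps every row from `venues`; unmatched rows get NULL for `bookings`'s columns.
Matching on l.venue_id >= r.venue_id. A NULL in a compared column never satisfies the condition.
- l (venue_id=3) pairs with 1 row(s) of r.
- l (venue_id=3) pairs with 1 row(s) of r.
- l (venue_id=5) pairs with 4 row(s) of r.
- l (venue_id=3) pairs with 1 row(s) of r.
- l (venue_id=NULL) has no partner → padded with NULL.
- l (venue_id=2) pairs with 1 row(s) of r.
- l (venue_id=6) pairs with 6 row(s) of r.
- l (venue_id=4) pairs with 4 row(s) of r.
Total: 18 matched + 1 padded = 19 rows.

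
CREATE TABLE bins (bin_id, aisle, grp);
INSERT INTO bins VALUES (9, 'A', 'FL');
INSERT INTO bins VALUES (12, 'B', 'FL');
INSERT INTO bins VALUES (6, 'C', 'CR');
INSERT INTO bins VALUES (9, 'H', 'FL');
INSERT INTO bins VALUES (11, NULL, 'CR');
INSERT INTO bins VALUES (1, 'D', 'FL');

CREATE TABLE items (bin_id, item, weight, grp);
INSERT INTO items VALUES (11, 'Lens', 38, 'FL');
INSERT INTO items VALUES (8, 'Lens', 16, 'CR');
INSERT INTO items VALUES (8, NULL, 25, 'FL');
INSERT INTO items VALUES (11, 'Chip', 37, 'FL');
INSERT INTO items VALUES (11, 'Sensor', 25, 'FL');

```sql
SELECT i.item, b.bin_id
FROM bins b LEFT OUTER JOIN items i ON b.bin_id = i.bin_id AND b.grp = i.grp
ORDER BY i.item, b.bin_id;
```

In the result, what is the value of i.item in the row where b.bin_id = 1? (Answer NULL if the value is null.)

NULL

LEFT JOIN keeps every row from `bins`; unmatched rows get NULL for `items`'s columns.
Matching on b.bin_id = i.bin_id AND b.grp = i.grp.
Matched pairs: 0; unmatched b rows kept: 6.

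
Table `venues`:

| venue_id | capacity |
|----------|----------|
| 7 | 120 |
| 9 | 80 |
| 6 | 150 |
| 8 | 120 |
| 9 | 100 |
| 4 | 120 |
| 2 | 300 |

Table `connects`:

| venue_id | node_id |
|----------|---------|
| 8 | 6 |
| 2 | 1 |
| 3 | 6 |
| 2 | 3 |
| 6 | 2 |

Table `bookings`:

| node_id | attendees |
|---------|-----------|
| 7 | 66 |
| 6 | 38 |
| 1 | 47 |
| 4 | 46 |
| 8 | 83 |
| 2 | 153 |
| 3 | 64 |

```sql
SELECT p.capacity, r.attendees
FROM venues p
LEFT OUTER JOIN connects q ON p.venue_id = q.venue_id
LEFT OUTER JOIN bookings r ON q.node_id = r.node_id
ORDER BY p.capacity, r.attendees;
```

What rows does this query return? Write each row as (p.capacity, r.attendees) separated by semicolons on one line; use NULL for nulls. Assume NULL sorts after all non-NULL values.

(80, NULL); (100, NULL); (120, 38); (120, NULL); (120, NULL); (150, 153); (300, 47); (300, 64)

Step 1 — p LEFT JOIN q on venue_id → 8 row(s).
Then LEFT JOIN `bookings r` on node_id: each of those 8 rows is kept; rows whose q.node_id has no match in r get NULL for r's columns.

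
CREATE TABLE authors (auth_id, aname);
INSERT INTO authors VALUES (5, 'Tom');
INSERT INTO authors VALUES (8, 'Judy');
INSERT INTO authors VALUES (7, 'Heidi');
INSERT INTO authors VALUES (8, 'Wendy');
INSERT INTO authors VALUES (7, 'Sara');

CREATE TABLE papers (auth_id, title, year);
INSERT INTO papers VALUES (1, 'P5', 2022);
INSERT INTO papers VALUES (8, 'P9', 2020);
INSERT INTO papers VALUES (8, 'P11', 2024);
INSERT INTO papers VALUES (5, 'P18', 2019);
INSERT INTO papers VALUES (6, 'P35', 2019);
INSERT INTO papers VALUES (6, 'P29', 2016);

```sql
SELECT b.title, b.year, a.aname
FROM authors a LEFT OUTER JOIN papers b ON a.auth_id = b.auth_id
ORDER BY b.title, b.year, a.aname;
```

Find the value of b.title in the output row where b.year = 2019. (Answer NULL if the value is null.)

P18

LEFT JOIN keeps every row from `authors`; unmatched rows get NULL for `papers`'s columns.
Matching on a.auth_id = b.auth_id.
Matched pairs: 5; unmatched a rows kept: 2.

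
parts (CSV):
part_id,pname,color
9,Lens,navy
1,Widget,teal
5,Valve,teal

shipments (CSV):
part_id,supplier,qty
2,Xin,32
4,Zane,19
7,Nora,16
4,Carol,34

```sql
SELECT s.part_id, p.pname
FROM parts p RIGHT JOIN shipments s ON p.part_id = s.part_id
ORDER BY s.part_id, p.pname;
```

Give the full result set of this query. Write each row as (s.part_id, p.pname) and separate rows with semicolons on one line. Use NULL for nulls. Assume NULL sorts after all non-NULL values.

(2, NULL); (4, NULL); (4, NULL); (7, NULL)

RIGHT JOIN keeps every row from `shipments`; unmatched rows get NULL for `parts`'s columns.
Matching on p.part_id = s.part_id.
- part_id=9: no matching s row.
- part_id=1: no matching s row.
- part_id=5: no matching s row.
- 4 s row(s) had no p match → kept, p columns NULL.
After projecting and ordering:
s.part_id | p.pname
2 | NULL
4 | NULL
4 | NULL
7 | NULL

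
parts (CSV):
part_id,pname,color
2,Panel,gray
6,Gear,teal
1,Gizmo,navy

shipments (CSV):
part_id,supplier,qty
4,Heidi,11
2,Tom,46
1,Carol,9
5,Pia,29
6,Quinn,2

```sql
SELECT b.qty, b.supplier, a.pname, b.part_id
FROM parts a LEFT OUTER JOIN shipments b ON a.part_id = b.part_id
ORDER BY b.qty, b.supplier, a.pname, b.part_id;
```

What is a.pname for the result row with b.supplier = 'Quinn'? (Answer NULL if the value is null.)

LEFT JOIN keeps every row from `parts`; unmatched rows get NULL for `shipments`'s columns.
Matching on a.part_id = b.part_id.
- part_id=2: 1 matching b row(s), so 1 row(s) emitted.
- part_id=6: 1 matching b row(s), so 1 row(s) emitted.
- part_id=1: 1 matching b row(s), so 1 row(s) emitted.

Gear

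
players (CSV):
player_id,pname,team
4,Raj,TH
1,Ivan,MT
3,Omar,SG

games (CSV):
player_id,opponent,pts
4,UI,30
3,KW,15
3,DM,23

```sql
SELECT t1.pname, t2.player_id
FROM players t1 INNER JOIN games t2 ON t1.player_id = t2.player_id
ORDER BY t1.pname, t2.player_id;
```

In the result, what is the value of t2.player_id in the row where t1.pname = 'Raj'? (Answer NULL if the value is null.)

4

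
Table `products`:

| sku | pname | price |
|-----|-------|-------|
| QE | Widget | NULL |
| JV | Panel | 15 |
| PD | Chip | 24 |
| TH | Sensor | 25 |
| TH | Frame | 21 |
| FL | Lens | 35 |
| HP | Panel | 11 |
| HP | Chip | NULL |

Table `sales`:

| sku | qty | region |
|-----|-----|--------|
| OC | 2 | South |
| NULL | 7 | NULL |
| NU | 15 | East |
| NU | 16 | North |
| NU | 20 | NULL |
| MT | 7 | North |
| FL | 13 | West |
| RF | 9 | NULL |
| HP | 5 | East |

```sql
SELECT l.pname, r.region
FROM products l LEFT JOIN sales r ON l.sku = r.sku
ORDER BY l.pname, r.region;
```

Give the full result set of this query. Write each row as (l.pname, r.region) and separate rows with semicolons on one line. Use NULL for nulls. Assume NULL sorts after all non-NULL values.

(Chip, East); (Chip, NULL); (Frame, NULL); (Lens, West); (Panel, East); (Panel, NULL); (Sensor, NULL); (Widget, NULL)

LEFT JOIN keeps every row from `products`; unmatched rows get NULL for `sales`'s columns.
Matching on l.sku = r.sku. A NULL in a compared column never satisfies the condition.
Matched pairs: 3; unmatched l rows kept: 5.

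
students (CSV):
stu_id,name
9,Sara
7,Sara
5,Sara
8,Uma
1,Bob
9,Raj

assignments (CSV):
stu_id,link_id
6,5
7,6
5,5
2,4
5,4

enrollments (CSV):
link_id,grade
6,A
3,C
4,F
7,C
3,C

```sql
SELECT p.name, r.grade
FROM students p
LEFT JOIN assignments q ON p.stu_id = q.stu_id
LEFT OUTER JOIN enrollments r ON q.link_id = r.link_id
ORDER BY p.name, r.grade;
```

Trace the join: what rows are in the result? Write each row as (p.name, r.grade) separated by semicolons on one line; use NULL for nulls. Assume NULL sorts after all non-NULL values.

Step 1 — p LEFT JOIN q on stu_id → 7 row(s).
Then LEFT JOIN `enrollments r` on link_id: each of those 7 rows is kept; rows whose q.link_id has no match in r get NULL for r's columns.

(Bob, NULL); (Raj, NULL); (Sara, A); (Sara, F); (Sara, NULL); (Sara, NULL); (Uma, NULL)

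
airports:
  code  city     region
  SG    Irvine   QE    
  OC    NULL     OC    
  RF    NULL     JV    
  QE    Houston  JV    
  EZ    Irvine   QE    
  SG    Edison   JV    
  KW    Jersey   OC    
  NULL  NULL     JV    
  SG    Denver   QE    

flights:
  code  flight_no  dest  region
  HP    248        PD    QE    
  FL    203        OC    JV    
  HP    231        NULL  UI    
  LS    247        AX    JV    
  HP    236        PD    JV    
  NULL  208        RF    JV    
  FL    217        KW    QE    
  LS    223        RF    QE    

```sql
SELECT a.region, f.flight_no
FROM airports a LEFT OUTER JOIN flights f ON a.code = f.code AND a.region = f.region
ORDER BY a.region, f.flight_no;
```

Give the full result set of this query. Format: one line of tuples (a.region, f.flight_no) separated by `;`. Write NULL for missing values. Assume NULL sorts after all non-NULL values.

(JV, NULL); (JV, NULL); (JV, NULL); (JV, NULL); (OC, NULL); (OC, NULL); (QE, NULL); (QE, NULL); (QE, NULL)

LEFT JOIN keeps every row from `airports`; unmatched rows get NULL for `flights`'s columns.
Matching on a.code = f.code AND a.region = f.region. A NULL in a compared column never satisfies the condition.
- a row (code=SG, region=QE): no match → kept, f columns NULL.
- a row (code=OC, region=OC): no match → kept, f columns NULL.
- a row (code=RF, region=JV): no match → kept, f columns NULL.
- a row (code=QE, region=JV): no match → kept, f columns NULL.
- a row (code=EZ, region=QE): no match → kept, f columns NULL.
- a row (code=SG, region=JV): no match → kept, f columns NULL.
- a row (code=KW, region=OC): no match → kept, f columns NULL.
- a row (code=NULL, region=JV): no match → kept, f columns NULL.
- a row (code=SG, region=QE): no match → kept, f columns NULL.
After projecting and ordering:
a.region | f.flight_no
JV | NULL
JV | NULL
JV | NULL
JV | NULL
OC | NULL
OC | NULL
QE | NULL
QE | NULL
QE | NULL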